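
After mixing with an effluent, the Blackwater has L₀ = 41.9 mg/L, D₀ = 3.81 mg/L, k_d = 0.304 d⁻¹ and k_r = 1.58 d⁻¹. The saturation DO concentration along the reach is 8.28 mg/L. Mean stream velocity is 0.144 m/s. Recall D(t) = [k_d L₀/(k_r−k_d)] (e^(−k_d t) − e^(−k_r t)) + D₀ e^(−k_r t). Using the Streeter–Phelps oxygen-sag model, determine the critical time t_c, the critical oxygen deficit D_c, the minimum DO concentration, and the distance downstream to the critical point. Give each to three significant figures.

t_c ≈ 0.915 d; D_c ≈ 6.10 mg/L; min DO ≈ 2.18 mg/L; x_c ≈ 11.4 km

t_c = [1/(k_r−k_d)] ln[(k_r/k_d)(1 − D₀(k_r−k_d)/(k_d L₀))]
= [1/(1.58−0.304)] ln[(1.58/0.304)(1 − 3.81×1.276/(0.304×41.9))]
= (1/1.276) ln[5.197 × 0.6183] = 0.7837 × ln(3.214) = 0.7837 × 1.167 = 0.9149 d.
D_c = (k_d/k_r) L₀ e^(−k_d t_c) = (0.304/1.58) × 41.9 × e^(−0.304×0.9149) = 0.1924 × 41.9 × 0.7572 = 6.104 mg/L.
Minimum DO = C_s − D_c = 8.28 − 6.104 = 2.176 mg/L.
x_c = v t_c = 0.144 m/s × 0.9149 d × 86400 s/d = 11380 m ≈ 11.4 km.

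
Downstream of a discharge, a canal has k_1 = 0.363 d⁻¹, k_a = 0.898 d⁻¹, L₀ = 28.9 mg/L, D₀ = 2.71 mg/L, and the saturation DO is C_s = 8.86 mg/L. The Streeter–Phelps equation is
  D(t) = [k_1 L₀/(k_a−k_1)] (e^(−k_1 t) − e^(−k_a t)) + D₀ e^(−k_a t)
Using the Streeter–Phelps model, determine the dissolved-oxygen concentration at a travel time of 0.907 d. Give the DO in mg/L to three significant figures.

DO ≈ 2.24 mg/L

k_1 L₀/(k_a−k_1) = 0.363×28.9/(0.898−0.363) = 10.49/0.5350 = 19.61 mg/L.
e^(−k_1 t) = e^(−0.363×0.9070) = 0.7195; e^(−k_a t) = e^(−0.898×0.9070) = 0.4429.
D = 19.61 × (0.7195 − 0.4429) + 2.71 × 0.4429 = 5.424 + 1.200 = 6.624 mg/L.
DO = C_s − D = 8.86 − 6.624 = 2.236 mg/L.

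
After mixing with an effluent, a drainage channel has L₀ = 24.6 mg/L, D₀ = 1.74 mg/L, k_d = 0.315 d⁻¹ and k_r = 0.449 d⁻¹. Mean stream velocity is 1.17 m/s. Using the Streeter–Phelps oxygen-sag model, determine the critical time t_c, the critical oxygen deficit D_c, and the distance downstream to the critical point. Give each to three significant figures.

t_c = [1/(k_r−k_d)] ln[(k_r/k_d)(1 − D₀(k_r−k_d)/(k_d L₀))]
= [1/(0.449−0.315)] ln[(0.449/0.315)(1 − 1.74×0.1340/(0.315×24.6))]
= (1/0.1340) ln[1.425 × 0.9699] = 7.463 × ln(1.383) = 7.463 × 0.3239 = 2.417 d.
L(t_c) = L₀ e^(−k_d t_c) = 24.6 × 0.4670 = 11.49 mg/L, and at the critical point k_r D_c = k_d L, so D_c = (0.315/0.449) × 11.49 = 8.060 mg/L.
x_c = v t_c = 1.17 m/s × 2.417 d × 86400 s/d = 244300 m ≈ 244 km.

t_c ≈ 2.42 d; D_c ≈ 8.06 mg/L; x_c ≈ 244 km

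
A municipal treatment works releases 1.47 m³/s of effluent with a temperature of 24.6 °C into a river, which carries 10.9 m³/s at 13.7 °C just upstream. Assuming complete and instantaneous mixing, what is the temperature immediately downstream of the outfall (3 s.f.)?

15.0 °C

Flow-weighted mixing: C = (Q_r C_r + Q_w C_w)/(Q_r + Q_w)
= (10.9×13.7 + 1.47×24.6)/(10.9 + 1.47) = 185.5/12.37 = 15.00 °C.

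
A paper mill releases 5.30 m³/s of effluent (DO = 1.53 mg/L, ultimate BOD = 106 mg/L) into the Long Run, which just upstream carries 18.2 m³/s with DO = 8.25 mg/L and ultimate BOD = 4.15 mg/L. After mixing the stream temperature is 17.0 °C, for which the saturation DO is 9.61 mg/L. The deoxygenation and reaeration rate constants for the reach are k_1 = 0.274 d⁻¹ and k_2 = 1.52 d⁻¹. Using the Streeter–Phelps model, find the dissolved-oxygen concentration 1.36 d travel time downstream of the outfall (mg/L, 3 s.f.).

DO ≈ 5.89 mg/L

Mixed DO = (18.2×8.25 + 5.30×1.53)/(18.2+5.30) = 158.3/23.50 = 6.734 mg/L.
Mixed L₀ = (18.2×4.15 + 5.30×106)/(23.50) = 637.3/23.50 = 27.12 mg/L.
Initial deficit D₀ = C_s − DO₀ = 9.61 − 6.734 = 2.876 mg/L.
D(1.36) = [0.274×27.12/(1.52−0.274)](e^(−0.274×1.36) − e^(−1.52×1.36)) + 2.876 e^(−1.52×1.36)
= 5.964 × (0.6889 − 0.1265) + 2.876 × 0.1265 = 3.718 mg/L.
DO = 9.61 − 3.718 = 5.892 mg/L.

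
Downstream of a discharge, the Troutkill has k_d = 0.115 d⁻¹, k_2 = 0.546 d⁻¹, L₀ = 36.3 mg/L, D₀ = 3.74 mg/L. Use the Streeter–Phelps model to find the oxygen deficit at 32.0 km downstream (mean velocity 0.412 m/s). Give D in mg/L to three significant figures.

Travel time t = x/v = 32.0 km / (0.412 m/s) = 32000 m / 0.412 m/s = 77670 s = 0.8990 d.
k_d L₀/(k_2−k_d) = 0.115×36.3/(0.546−0.115) = 4.175/0.4310 = 9.686 mg/L.
e^(−k_d t) = e^(−0.115×0.8990) = 0.9018; e^(−k_2 t) = e^(−0.546×0.8990) = 0.6121.
D = 9.686 × (0.9018 − 0.6121) + 3.74 × 0.6121 = 2.806 + 2.289 = 5.095 mg/L.

D ≈ 5.09 mg/L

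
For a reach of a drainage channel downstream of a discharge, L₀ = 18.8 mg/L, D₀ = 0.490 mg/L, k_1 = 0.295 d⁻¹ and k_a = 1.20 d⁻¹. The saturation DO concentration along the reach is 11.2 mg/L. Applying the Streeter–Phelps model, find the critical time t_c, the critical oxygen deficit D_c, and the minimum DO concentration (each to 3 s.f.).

With k_a/k_1 = 4.068 and 1 − D₀(k_a−k_1)/(k_1 L₀) = 0.9200,
t_c = ln(4.068 × 0.9200) / (1.20 − 0.295) = ln(3.743) / 0.9050 = 1.320/0.9050 = 1.458 d.
D_c = (k_1/k_a) L₀ e^(−k_1 t_c) = (0.295/1.20) × 18.8 × e^(−0.295×1.458) = 0.2458 × 18.8 × 0.6504 = 3.006 mg/L.
Minimum DO = C_s − D_c = 11.2 − 3.006 = 8.194 mg/L.

t_c ≈ 1.46 d; D_c ≈ 3.01 mg/L; min DO ≈ 8.19 mg/L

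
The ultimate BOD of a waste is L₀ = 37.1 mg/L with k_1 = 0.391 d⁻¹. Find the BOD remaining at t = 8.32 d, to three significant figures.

L_t = L₀ e^(−k_1 t) = 37.1 × e^(−0.391×8.32) = 37.1 × 0.03865 = 1.434 mg/L.

L ≈ 1.43 mg/L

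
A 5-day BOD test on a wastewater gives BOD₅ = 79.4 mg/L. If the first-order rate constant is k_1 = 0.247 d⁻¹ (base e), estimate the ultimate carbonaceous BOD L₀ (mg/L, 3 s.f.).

BOD₅ = L₀(1 − e^(−5k_1)) ⇒ L₀ = BOD₅ / (1 − e^(−5×0.247))
= 79.4 / (1 − 0.2908) = 79.4 / 0.7092 = 112.0 mg/L.

L₀ ≈ 112 mg/L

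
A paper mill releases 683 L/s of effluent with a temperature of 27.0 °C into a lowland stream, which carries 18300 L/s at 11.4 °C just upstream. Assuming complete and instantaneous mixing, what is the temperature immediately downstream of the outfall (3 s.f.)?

12.0 °C

Flow-weighted mixing: C = (Q_r C_r + Q_w C_w)/(Q_r + Q_w)
= (18300×11.4 + 683×27.0)/(18300 + 683) = 227100/18980 = 11.96 °C.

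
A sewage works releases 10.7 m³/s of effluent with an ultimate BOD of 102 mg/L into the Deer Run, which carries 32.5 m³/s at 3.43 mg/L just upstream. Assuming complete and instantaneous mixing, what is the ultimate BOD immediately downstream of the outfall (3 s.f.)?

Flow-weighted mixing: C = (Q_r C_r + Q_w C_w)/(Q_r + Q_w)
= (32.5×3.43 + 10.7×102)/(32.5 + 10.7) = 1203/43.20 = 27.84 mg/L.

27.8 mg/L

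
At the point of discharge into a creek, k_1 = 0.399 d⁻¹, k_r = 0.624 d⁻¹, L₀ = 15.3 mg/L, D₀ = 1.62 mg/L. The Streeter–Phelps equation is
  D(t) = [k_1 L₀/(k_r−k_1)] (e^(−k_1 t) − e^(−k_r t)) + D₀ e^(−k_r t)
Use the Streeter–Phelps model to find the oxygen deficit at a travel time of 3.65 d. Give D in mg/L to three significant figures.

D ≈ 3.71 mg/L

k_1 L₀/(k_r−k_1) = 0.399×15.3/(0.624−0.399) = 6.105/0.2250 = 27.13 mg/L.
e^(−k_1 t) = e^(−0.399×3.650) = 0.2331; e^(−k_r t) = e^(−0.624×3.650) = 0.1025.
D = 27.13 × (0.2331 − 0.1025) + 1.62 × 0.1025 = 3.542 + 0.1661 = 3.708 mg/L.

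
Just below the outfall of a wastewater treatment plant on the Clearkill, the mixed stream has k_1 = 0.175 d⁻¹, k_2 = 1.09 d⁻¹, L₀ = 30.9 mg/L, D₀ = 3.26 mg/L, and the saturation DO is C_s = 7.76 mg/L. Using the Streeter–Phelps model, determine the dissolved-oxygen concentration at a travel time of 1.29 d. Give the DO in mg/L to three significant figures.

k_1 L₀/(k_2−k_1) = 0.175×30.9/(1.09−0.175) = 5.407/0.9150 = 5.910 mg/L.
e^(−k_1 t) = e^(−0.175×1.290) = 0.7979; e^(−k_2 t) = e^(−1.09×1.290) = 0.2451.
D = 5.910 × (0.7979 − 0.2451) + 3.26 × 0.2451 = 3.267 + 0.7990 = 4.066 mg/L.
DO = C_s − D = 7.76 − 4.066 = 3.694 mg/L.

DO ≈ 3.69 mg/L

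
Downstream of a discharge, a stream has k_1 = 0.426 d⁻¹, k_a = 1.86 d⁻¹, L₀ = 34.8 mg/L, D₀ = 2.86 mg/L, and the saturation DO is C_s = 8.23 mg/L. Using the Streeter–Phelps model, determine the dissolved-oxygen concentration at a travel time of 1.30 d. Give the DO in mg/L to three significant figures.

DO ≈ 2.95 mg/L

k_1 L₀/(k_a−k_1) = 0.426×34.8/(1.86−0.426) = 14.82/1.434 = 10.34 mg/L.
e^(−k_1 t) = e^(−0.426×1.300) = 0.5748; e^(−k_a t) = e^(−1.86×1.300) = 0.08910.
D = 10.34 × (0.5748 − 0.08910) + 2.86 × 0.08910 = 5.021 + 0.2548 = 5.276 mg/L.
DO = C_s − D = 8.23 − 5.276 = 2.954 mg/L.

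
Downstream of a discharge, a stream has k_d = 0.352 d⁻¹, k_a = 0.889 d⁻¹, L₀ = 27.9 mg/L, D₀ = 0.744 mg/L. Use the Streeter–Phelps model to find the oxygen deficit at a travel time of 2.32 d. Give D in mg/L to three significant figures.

k_d L₀/(k_a−k_d) = 0.352×27.9/(0.889−0.352) = 9.821/0.5370 = 18.29 mg/L.
e^(−k_d t) = e^(−0.352×2.320) = 0.4419; e^(−k_a t) = e^(−0.889×2.320) = 0.1271.
D = 18.29 × (0.4419 − 0.1271) + 0.744 × 0.1271 = 5.757 + 0.09459 = 5.851 mg/L.

D ≈ 5.85 mg/L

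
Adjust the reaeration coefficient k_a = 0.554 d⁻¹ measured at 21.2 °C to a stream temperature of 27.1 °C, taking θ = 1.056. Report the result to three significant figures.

k_a ≈ 0.764 d⁻¹

k_a(T₂) = k_a(T₁) · θ^(T₂−T₁) = 0.554 × 1.056^(27.1−21.2)
= 0.554 × 1.056^5.90 = 0.554 × 1.379 = 0.7641 d⁻¹.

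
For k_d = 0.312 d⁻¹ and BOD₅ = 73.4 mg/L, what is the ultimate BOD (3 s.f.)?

BOD₅ = L₀(1 − e^(−5k_d)) ⇒ L₀ = BOD₅ / (1 − e^(−5×0.312))
= 73.4 / (1 − 0.2101) = 73.4 / 0.7899 = 92.93 mg/L.

L₀ ≈ 92.9 mg/L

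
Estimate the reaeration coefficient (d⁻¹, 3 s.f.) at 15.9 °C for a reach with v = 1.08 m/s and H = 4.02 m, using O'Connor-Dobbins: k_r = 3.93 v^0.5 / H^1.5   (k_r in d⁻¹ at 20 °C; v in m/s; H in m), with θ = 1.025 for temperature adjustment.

k_r(20) = 3.93 × 1.08^0.5 / 4.02^1.5 = 3.93 × 1.039 / 8.060 = 0.5067 d⁻¹.
k_r(15.9) = 0.5067 × 1.025^(15.9−20) = 0.5067 × 0.9037 = 0.4579 d⁻¹.

k_r ≈ 0.458 d⁻¹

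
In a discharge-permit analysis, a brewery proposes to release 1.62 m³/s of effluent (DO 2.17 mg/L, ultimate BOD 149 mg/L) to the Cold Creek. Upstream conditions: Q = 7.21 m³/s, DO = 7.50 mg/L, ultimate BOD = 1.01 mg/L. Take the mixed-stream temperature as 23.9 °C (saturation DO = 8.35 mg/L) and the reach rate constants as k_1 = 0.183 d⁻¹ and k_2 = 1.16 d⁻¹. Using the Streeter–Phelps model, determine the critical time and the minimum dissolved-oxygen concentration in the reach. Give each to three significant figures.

t_c ≈ 1.45 d; minimum DO ≈ 4.95 mg/L

Mixed DO = (7.21×7.50 + 1.62×2.17)/(7.21+1.62) = 57.59/8.830 = 6.522 mg/L.
Mixed L₀ = (7.21×1.01 + 1.62×149)/(8.830) = 248.7/8.830 = 28.16 mg/L.
Initial deficit D₀ = C_s − DO₀ = 8.35 − 6.522 = 1.828 mg/L.
t_c = (1/0.9770) ln[(1.16/0.183)(1 − 1.828×0.9770/(0.183×28.16))] = 1.024 × ln(4.142) = 1.455 d.
D_c = (0.183/1.16) × 28.16 × e^(−0.183×1.455) = 0.1578 × 28.16 × 0.7663 = 3.404 mg/L.
Minimum DO = 8.35 − 3.404 = 4.946 mg/L.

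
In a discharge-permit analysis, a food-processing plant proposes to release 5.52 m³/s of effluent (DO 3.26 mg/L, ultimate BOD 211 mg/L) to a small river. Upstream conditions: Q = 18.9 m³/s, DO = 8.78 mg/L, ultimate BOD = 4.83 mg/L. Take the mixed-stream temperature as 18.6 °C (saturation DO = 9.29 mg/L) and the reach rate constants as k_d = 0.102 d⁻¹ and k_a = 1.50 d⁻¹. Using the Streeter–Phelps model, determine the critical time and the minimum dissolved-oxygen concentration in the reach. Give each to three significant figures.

Mixed DO = (18.9×8.78 + 5.52×3.26)/(18.9+5.52) = 183.9/24.42 = 7.532 mg/L.
Mixed L₀ = (18.9×4.83 + 5.52×211)/(24.42) = 1256/24.42 = 51.43 mg/L.
Initial deficit D₀ = C_s − DO₀ = 9.29 − 7.532 = 1.758 mg/L.
t_c = (1/1.398) ln[(1.50/0.102)(1 − 1.758×1.398/(0.102×51.43))] = 0.7153 × ln(7.818) = 1.471 d.
D_c = (0.102/1.50) × 51.43 × e^(−0.102×1.471) = 0.06800 × 51.43 × 0.8607 = 3.010 mg/L.
Minimum DO = 9.29 − 3.010 = 6.280 mg/L.

t_c ≈ 1.47 d; minimum DO ≈ 6.28 mg/L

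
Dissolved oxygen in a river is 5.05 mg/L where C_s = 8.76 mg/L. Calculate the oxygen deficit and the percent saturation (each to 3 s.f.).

D = C_s − C = 8.76 − 5.05 = 3.71 mg/L.
% saturation = 5.05/8.76 × 100 = 57.6 %.

D ≈ 3.71 mg/L; 57.6 % saturation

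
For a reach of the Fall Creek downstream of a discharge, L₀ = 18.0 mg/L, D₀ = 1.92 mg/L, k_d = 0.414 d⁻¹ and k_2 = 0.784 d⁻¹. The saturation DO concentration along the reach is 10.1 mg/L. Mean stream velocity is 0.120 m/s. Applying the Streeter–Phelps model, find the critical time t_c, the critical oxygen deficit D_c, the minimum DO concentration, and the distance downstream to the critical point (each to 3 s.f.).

t_c ≈ 1.46 d; D_c ≈ 5.20 mg/L; min DO ≈ 4.90 mg/L; x_c ≈ 15.1 km

t_c = [1/(k_2−k_d)] ln[(k_2/k_d)(1 − D₀(k_2−k_d)/(k_d L₀))]
= [1/(0.784−0.414)] ln[(0.784/0.414)(1 − 1.92×0.3700/(0.414×18.0))]
= (1/0.3700) ln[1.894 × 0.9047] = 2.703 × ln(1.713) = 2.703 × 0.5384 = 1.455 d.
L(t_c) = L₀ e^(−k_d t_c) = 18.0 × 0.5475 = 9.855 mg/L, and at the critical point k_2 D_c = k_d L, so D_c = (0.414/0.784) × 9.855 = 5.204 mg/L.
Minimum DO = C_s − D_c = 10.1 − 5.204 = 4.896 mg/L.
x_c = v t_c = 0.120 m/s × 1.455 d × 86400 s/d = 15090 m ≈ 15.1 km.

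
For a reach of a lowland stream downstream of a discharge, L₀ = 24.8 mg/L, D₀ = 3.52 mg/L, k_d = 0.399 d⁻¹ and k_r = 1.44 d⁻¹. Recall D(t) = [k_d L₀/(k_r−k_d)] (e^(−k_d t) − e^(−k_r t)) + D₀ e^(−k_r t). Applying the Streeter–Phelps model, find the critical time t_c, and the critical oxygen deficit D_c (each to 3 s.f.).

t_c ≈ 0.789 d; D_c ≈ 5.02 mg/L

t_c = [1/(k_r−k_d)] ln[(k_r/k_d)(1 − D₀(k_r−k_d)/(k_d L₀))]
= [1/(1.44−0.399)] ln[(1.44/0.399)(1 − 3.52×1.041/(0.399×24.8))]
= (1/1.041) ln[3.609 × 0.6297] = 0.9606 × ln(2.273) = 0.9606 × 0.8209 = 0.7886 d.
D_c = (k_d/k_r) L₀ e^(−k_d t_c) = (0.399/1.44) × 24.8 × e^(−0.399×0.7886) = 0.2771 × 24.8 × 0.7301 = 5.017 mg/L.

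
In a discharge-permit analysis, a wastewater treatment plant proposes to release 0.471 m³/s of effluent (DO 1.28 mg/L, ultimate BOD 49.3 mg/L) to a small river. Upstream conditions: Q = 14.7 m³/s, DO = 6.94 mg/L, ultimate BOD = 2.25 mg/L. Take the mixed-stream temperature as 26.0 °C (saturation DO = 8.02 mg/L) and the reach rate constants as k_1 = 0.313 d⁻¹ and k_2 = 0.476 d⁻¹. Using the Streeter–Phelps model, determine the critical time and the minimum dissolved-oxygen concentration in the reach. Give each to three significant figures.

t_c ≈ 1.38 d; minimum DO ≈ 6.44 mg/L

Mixed DO = (14.7×6.94 + 0.471×1.28)/(14.7+0.471) = 102.6/15.17 = 6.764 mg/L.
Mixed L₀ = (14.7×2.25 + 0.471×49.3)/(15.17) = 56.30/15.17 = 3.711 mg/L.
Initial deficit D₀ = C_s − DO₀ = 8.02 − 6.764 = 1.256 mg/L.
t_c = (1/0.1630) ln[(0.476/0.313)(1 − 1.256×0.1630/(0.313×3.711))] = 6.135 × ln(1.253) = 1.383 d.
D_c = (0.313/0.476) × 3.711 × e^(−0.313×1.383) = 0.6576 × 3.711 × 0.6487 = 1.583 mg/L.
Minimum DO = 8.02 − 1.583 = 6.437 mg/L.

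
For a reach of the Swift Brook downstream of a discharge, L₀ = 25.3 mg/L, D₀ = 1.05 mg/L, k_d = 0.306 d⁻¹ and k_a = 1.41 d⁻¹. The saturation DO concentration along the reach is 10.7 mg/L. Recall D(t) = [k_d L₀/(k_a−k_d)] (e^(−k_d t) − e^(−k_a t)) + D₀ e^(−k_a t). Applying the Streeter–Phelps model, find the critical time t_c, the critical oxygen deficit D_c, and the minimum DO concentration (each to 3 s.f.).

t_c ≈ 1.24 d; D_c ≈ 3.76 mg/L; min DO ≈ 6.94 mg/L

At the critical point dD/dt = 0, so k_d L₀ e^(−k_d t) = k_a D. Substituting D(t) from the Streeter–Phelps equation and solving for t gives
t_c = ln[(k_a/k_d)(1 − D₀(k_a−k_d)/(k_d L₀))] / (k_a−k_d).
Here k_a−k_d = 1.104 d⁻¹ and 1 − D₀(k_a−k_d)/(k_d L₀) = 1 − 1.05×1.104/(0.306×25.3) = 0.8503, so
t_c = ln(4.608 × 0.8503) / 1.104 = 1.366 / 1.104 = 1.237 d.
D_c = (k_d/k_a) L₀ e^(−k_d t_c) = (0.306/1.41) × 25.3 × e^(−0.306×1.237) = 0.2170 × 25.3 × 0.6849 = 3.760 mg/L.
Minimum DO = C_s − D_c = 10.7 − 3.760 = 6.940 mg/L.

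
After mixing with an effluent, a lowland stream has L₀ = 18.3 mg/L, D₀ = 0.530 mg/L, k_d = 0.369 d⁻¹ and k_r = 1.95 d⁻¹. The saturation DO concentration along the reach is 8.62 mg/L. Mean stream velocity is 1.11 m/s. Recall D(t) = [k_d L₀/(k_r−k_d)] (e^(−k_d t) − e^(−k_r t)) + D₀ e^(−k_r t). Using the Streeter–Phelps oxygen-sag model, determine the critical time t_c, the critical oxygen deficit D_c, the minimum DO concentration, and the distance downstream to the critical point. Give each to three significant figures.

t_c ≈ 0.969 d; D_c ≈ 2.42 mg/L; min DO ≈ 6.20 mg/L; x_c ≈ 92.9 km

At the critical point dD/dt = 0, so k_d L₀ e^(−k_d t) = k_r D. Substituting D(t) from the Streeter–Phelps equation and solving for t gives
t_c = ln[(k_r/k_d)(1 − D₀(k_r−k_d)/(k_d L₀))] / (k_r−k_d).
Here k_r−k_d = 1.581 d⁻¹ and 1 − D₀(k_r−k_d)/(k_d L₀) = 1 − 0.530×1.581/(0.369×18.3) = 0.8759, so
t_c = ln(5.285 × 0.8759) / 1.581 = 1.532 / 1.581 = 0.9692 d.
D_c = (k_d/k_r) L₀ e^(−k_d t_c) = (0.369/1.95) × 18.3 × e^(−0.369×0.9692) = 0.1892 × 18.3 × 0.6993 = 2.422 mg/L.
Minimum DO = C_s − D_c = 8.62 − 2.422 = 6.198 mg/L.
x_c = v t_c = 1.11 m/s × 0.9692 d × 86400 s/d = 92950 m ≈ 92.9 km.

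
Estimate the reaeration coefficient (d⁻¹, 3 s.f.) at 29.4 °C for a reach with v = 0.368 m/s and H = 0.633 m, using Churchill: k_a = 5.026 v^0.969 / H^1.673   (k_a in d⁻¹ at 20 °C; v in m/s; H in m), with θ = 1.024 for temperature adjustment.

k_a(20) = 5.026 × 0.368^0.969 / 0.633^1.673 = 5.026 × 0.3796 / 0.4653 = 4.100 d⁻¹.
k_a(29.4) = 4.100 × 1.024^(29.4−20) = 4.100 × 1.250 = 5.124 d⁻¹.

k_a ≈ 5.12 d⁻¹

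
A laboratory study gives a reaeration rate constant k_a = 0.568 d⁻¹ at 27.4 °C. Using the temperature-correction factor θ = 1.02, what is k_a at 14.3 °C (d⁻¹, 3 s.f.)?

k_a(T₂) = k_a(T₁) · θ^(T₂−T₁) = 0.568 × 1.02^(14.3−27.4)
= 0.568 × 1.02^-13.1 = 0.568 × 0.7715 = 0.4382 d⁻¹.

k_a ≈ 0.438 d⁻¹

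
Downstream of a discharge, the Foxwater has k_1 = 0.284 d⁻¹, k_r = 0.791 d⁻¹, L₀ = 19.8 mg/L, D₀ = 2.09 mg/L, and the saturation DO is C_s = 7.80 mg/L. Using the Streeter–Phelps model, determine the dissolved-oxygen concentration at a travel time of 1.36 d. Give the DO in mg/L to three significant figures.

k_1 L₀/(k_r−k_1) = 0.284×19.8/(0.791−0.284) = 5.623/0.5070 = 11.09 mg/L.
e^(−k_1 t) = e^(−0.284×1.360) = 0.6796; e^(−k_r t) = e^(−0.791×1.360) = 0.3410.
D = 11.09 × (0.6796 − 0.3410) + 2.09 × 0.3410 = 3.755 + 0.7128 = 4.468 mg/L.
DO = C_s − D = 7.80 − 4.468 = 3.332 mg/L.

DO ≈ 3.33 mg/L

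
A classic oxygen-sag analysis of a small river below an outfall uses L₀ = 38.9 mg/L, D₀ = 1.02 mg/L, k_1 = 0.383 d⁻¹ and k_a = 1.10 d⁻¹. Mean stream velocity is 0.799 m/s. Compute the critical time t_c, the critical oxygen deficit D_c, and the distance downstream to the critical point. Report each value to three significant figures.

t_c ≈ 1.40 d; D_c ≈ 7.92 mg/L; x_c ≈ 96.7 km

t_c = [1/(k_a−k_1)] ln[(k_a/k_1)(1 − D₀(k_a−k_1)/(k_1 L₀))]
= [1/(1.10−0.383)] ln[(1.10/0.383)(1 − 1.02×0.7170/(0.383×38.9))]
= (1/0.7170) ln[2.872 × 0.9509] = 1.395 × ln(2.731) = 1.395 × 1.005 = 1.401 d.
D_c = (k_1/k_a) L₀ e^(−k_1 t_c) = (0.383/1.10) × 38.9 × e^(−0.383×1.401) = 0.3482 × 38.9 × 0.5847 = 7.919 mg/L.
x_c = v t_c = 0.799 m/s × 1.401 d × 86400 s/d = 96730 m ≈ 96.7 km.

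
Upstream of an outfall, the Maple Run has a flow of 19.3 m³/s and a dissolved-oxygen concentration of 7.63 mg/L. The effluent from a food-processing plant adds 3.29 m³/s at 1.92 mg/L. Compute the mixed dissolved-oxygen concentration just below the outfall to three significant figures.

Flow-weighted mixing: C = (Q_r C_r + Q_w C_w)/(Q_r + Q_w)
= (19.3×7.63 + 3.29×1.92)/(19.3 + 3.29) = 153.6/22.59 = 6.798 mg/L.

6.80 mg/L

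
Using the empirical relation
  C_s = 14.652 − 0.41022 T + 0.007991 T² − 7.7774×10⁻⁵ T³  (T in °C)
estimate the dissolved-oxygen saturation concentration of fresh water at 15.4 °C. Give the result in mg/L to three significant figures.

C_s ≈ 9.95 mg/L

C_s = 14.652 − 0.41022×15.4 + 0.007991×15.4² − 7.7774×10⁻⁵×15.4³ = 9.946 mg/L.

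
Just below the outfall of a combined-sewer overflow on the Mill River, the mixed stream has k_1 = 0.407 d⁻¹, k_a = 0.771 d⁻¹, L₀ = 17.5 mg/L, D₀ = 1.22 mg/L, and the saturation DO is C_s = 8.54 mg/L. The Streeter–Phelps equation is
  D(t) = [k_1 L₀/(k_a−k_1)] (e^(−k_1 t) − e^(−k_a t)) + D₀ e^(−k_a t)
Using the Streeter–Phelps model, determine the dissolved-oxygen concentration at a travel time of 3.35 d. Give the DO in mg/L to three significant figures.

k_1 L₀/(k_a−k_1) = 0.407×17.5/(0.771−0.407) = 7.122/0.3640 = 19.57 mg/L.
e^(−k_1 t) = e^(−0.407×3.350) = 0.2558; e^(−k_a t) = e^(−0.771×3.350) = 0.07556.
D = 19.57 × (0.2558 − 0.07556) + 1.22 × 0.07556 = 3.526 + 0.09218 = 3.619 mg/L.
DO = C_s − D = 8.54 − 3.619 = 4.921 mg/L.

DO ≈ 4.92 mg/L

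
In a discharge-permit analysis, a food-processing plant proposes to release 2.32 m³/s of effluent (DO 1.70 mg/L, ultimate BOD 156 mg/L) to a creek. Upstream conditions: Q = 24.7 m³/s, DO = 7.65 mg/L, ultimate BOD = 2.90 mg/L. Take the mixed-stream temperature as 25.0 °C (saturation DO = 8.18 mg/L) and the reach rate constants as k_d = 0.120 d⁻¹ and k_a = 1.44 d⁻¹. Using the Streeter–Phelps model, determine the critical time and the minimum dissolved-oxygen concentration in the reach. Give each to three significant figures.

Mixed DO = (24.7×7.65 + 2.32×1.70)/(24.7+2.32) = 192.9/27.02 = 7.139 mg/L.
Mixed L₀ = (24.7×2.90 + 2.32×156)/(27.02) = 433.5/27.02 = 16.05 mg/L.
Initial deficit D₀ = C_s − DO₀ = 8.18 − 7.139 = 1.041 mg/L.
t_c = (1/1.320) ln[(1.44/0.120)(1 − 1.041×1.320/(0.120×16.05))] = 0.7576 × ln(3.437) = 0.9353 d.
D_c = (0.120/1.44) × 16.05 × e^(−0.120×0.9353) = 0.08333 × 16.05 × 0.8938 = 1.195 mg/L.
Minimum DO = 8.18 − 1.195 = 6.985 mg/L.

t_c ≈ 0.935 d; minimum DO ≈ 6.98 mg/L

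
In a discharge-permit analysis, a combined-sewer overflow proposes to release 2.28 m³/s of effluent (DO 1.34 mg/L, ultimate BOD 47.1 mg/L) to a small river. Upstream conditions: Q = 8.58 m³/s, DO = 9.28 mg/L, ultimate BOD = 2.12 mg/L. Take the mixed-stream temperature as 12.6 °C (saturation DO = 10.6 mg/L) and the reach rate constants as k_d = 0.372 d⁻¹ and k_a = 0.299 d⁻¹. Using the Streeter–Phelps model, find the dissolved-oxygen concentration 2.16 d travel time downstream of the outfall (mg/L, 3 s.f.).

Mixed DO = (8.58×9.28 + 2.28×1.34)/(8.58+2.28) = 82.68/10.86 = 7.613 mg/L.
Mixed L₀ = (8.58×2.12 + 2.28×47.1)/(10.86) = 125.6/10.86 = 11.56 mg/L.
Initial deficit D₀ = C_s − DO₀ = 10.6 − 7.613 = 2.987 mg/L.
D(2.16) = [0.372×11.56/(0.299−0.372)](e^(−0.372×2.16) − e^(−0.299×2.16)) + 2.987 e^(−0.299×2.16)
= -58.93 × (0.4478 − 0.5242) + 2.987 × 0.5242 = 6.072 mg/L.
DO = 10.6 − 6.072 = 4.528 mg/L.

DO ≈ 4.53 mg/L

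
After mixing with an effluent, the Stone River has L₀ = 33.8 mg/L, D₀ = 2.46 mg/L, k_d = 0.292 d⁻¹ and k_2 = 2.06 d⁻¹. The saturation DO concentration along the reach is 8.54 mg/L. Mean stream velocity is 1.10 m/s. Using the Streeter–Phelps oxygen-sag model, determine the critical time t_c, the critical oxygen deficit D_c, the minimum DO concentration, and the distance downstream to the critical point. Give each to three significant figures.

t_c = [1/(k_2−k_d)] ln[(k_2/k_d)(1 − D₀(k_2−k_d)/(k_d L₀))]
= [1/(2.06−0.292)] ln[(2.06/0.292)(1 − 2.46×1.768/(0.292×33.8))]
= (1/1.768) ln[7.055 × 0.5593] = 0.5656 × ln(3.946) = 0.5656 × 1.373 = 0.7764 d.
D_c = (k_d/k_2) L₀ e^(−k_d t_c) = (0.292/2.06) × 33.8 × e^(−0.292×0.7764) = 0.1417 × 33.8 × 0.7972 = 3.819 mg/L.
Minimum DO = C_s − D_c = 8.54 − 3.819 = 4.721 mg/L.
x_c = v t_c = 1.10 m/s × 0.7764 d × 86400 s/d = 73790 m ≈ 73.8 km.

t_c ≈ 0.776 d; D_c ≈ 3.82 mg/L; min DO ≈ 4.72 mg/L; x_c ≈ 73.8 km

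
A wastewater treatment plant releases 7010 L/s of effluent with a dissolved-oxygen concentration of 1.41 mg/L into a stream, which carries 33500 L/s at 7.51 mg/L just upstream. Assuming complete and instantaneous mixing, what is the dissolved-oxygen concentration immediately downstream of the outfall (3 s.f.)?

6.45 mg/L

Flow-weighted mixing: C = (Q_r C_r + Q_w C_w)/(Q_r + Q_w)
= (33500×7.51 + 7010×1.41)/(33500 + 7010) = 261500/40510 = 6.454 mg/L.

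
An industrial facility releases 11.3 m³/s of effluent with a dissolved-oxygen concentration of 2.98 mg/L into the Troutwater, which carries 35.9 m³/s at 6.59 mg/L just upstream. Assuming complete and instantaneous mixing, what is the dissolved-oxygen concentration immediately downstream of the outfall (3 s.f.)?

5.73 mg/L

Flow-weighted mixing: C = (Q_r C_r + Q_w C_w)/(Q_r + Q_w)
= (35.9×6.59 + 11.3×2.98)/(35.9 + 11.3) = 270.3/47.20 = 5.726 mg/L.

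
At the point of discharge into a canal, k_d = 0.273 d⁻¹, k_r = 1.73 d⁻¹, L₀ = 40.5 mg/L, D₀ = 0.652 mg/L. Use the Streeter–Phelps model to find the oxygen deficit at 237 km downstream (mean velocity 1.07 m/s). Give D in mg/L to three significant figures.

Travel time t = x/v = 237 km / (1.07 m/s) = 237000 m / 1.07 m/s = 221500 s = 2.564 d.
k_d L₀/(k_r−k_d) = 0.273×40.5/(1.73−0.273) = 11.06/1.457 = 7.589 mg/L.
e^(−k_d t) = e^(−0.273×2.564) = 0.4967; e^(−k_r t) = e^(−1.73×2.564) = 0.01185.
D = 7.589 × (0.4967 − 0.01185) + 0.652 × 0.01185 = 3.679 + 0.007729 = 3.687 mg/L.

D ≈ 3.69 mg/L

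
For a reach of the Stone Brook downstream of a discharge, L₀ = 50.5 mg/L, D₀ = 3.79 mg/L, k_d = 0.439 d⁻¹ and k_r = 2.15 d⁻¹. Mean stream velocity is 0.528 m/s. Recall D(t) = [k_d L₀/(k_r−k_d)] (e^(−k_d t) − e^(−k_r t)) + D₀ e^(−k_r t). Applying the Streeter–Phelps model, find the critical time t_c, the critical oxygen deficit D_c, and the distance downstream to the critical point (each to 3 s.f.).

t_c ≈ 0.726 d; D_c ≈ 7.50 mg/L; x_c ≈ 33.1 km

At the critical point dD/dt = 0, so k_d L₀ e^(−k_d t) = k_r D. Substituting D(t) from the Streeter–Phelps equation and solving for t gives
t_c = ln[(k_r/k_d)(1 − D₀(k_r−k_d)/(k_d L₀))] / (k_r−k_d).
Here k_r−k_d = 1.711 d⁻¹ and 1 − D₀(k_r−k_d)/(k_d L₀) = 1 − 3.79×1.711/(0.439×50.5) = 0.7075, so
t_c = ln(4.897 × 0.7075) / 1.711 = 1.243 / 1.711 = 0.7263 d.
D_c = (k_d/k_r) L₀ e^(−k_d t_c) = (0.439/2.15) × 50.5 × e^(−0.439×0.7263) = 0.2042 × 50.5 × 0.7270 = 7.496 mg/L.
x_c = v t_c = 0.528 m/s × 0.7263 d × 86400 s/d = 33130 m ≈ 33.1 km.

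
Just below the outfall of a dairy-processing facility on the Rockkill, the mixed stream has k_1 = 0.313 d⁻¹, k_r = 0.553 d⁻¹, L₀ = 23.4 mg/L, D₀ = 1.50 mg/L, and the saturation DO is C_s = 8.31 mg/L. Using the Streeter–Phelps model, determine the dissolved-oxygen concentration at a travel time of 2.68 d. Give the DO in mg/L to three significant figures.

DO ≈ 1.71 mg/L

k_1 L₀/(k_r−k_1) = 0.313×23.4/(0.553−0.313) = 7.324/0.2400 = 30.52 mg/L.
e^(−k_1 t) = e^(−0.313×2.680) = 0.4322; e^(−k_r t) = e^(−0.553×2.680) = 0.2272.
D = 30.52 × (0.4322 − 0.2272) + 1.50 × 0.2272 = 6.257 + 0.3408 = 6.598 mg/L.
DO = C_s − D = 8.31 − 6.598 = 1.712 mg/L.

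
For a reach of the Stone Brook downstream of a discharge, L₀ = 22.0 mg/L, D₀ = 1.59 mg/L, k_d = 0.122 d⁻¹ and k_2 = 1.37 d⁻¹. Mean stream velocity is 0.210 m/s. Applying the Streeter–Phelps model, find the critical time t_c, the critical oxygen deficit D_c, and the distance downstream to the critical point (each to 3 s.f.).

At the critical point dD/dt = 0, so k_d L₀ e^(−k_d t) = k_2 D. Substituting D(t) from the Streeter–Phelps equation and solving for t gives
t_c = ln[(k_2/k_d)(1 − D₀(k_2−k_d)/(k_d L₀))] / (k_2−k_d).
Here k_2−k_d = 1.248 d⁻¹ and 1 − D₀(k_2−k_d)/(k_d L₀) = 1 − 1.59×1.248/(0.122×22.0) = 0.2607, so
t_c = ln(11.23 × 0.2607) / 1.248 = 1.074 / 1.248 = 0.8607 d.
D_c = (k_d/k_2) L₀ e^(−k_d t_c) = (0.122/1.37) × 22.0 × e^(−0.122×0.8607) = 0.08905 × 22.0 × 0.9003 = 1.764 mg/L.
x_c = v t_c = 0.210 m/s × 0.8607 d × 86400 s/d = 15620 m ≈ 15.6 km.

t_c ≈ 0.861 d; D_c ≈ 1.76 mg/L; x_c ≈ 15.6 km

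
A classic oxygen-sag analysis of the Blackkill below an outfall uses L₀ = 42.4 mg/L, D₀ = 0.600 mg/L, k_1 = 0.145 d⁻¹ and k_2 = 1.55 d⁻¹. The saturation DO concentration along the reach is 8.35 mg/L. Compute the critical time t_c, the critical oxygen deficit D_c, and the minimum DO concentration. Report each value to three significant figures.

t_c ≈ 1.58 d; D_c ≈ 3.15 mg/L; min DO ≈ 5.20 mg/L

With k_2/k_1 = 10.69 and 1 − D₀(k_2−k_1)/(k_1 L₀) = 0.8629,
t_c = ln(10.69 × 0.8629) / (1.55 − 0.145) = ln(9.224) / 1.405 = 2.222/1.405 = 1.581 d.
D_c = (k_1/k_2) L₀ e^(−k_1 t_c) = (0.145/1.55) × 42.4 × e^(−0.145×1.581) = 0.09355 × 42.4 × 0.7951 = 3.154 mg/L.
Minimum DO = C_s − D_c = 8.35 − 3.154 = 5.196 mg/L.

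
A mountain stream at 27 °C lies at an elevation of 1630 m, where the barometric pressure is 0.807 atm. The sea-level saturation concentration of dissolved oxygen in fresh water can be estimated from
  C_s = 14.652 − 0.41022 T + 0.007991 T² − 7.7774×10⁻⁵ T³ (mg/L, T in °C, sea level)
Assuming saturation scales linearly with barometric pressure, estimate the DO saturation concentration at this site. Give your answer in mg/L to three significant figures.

C_s ≈ 6.35 mg/L

At sea level: C_s = 14.652 − 0.41022×27 + 0.007991×27² − 7.7774×10⁻⁵×27³ = 7.871 mg/L.
Pressure correction: C_s' = 7.871 × 0.807 = 6.352 mg/L.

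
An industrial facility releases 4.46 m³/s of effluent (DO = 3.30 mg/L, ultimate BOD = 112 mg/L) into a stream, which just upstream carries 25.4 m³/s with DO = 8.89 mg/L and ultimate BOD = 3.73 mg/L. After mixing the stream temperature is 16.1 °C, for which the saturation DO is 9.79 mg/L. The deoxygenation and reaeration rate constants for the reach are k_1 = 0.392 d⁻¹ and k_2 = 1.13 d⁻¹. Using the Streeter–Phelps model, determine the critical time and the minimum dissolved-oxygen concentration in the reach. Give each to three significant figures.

t_c ≈ 1.19 d; minimum DO ≈ 5.46 mg/L

Mixed DO = (25.4×8.89 + 4.46×3.30)/(25.4+4.46) = 240.5/29.86 = 8.055 mg/L.
Mixed L₀ = (25.4×3.73 + 4.46×112)/(29.86) = 594.3/29.86 = 19.90 mg/L.
Initial deficit D₀ = C_s − DO₀ = 9.79 − 8.055 = 1.735 mg/L.
t_c = (1/0.7380) ln[(1.13/0.392)(1 − 1.735×0.7380/(0.392×19.90))] = 1.355 × ln(2.410) = 1.192 d.
D_c = (0.392/1.13) × 19.90 × e^(−0.392×1.192) = 0.3469 × 19.90 × 0.6268 = 4.327 mg/L.
Minimum DO = 9.79 − 4.327 = 5.463 mg/L.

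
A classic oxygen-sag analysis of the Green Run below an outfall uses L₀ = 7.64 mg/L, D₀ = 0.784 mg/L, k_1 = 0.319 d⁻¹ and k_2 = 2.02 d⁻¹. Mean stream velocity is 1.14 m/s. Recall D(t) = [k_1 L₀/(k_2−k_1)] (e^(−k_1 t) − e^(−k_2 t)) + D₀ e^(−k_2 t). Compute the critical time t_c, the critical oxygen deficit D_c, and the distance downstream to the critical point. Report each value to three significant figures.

t_c ≈ 0.619 d; D_c ≈ 0.990 mg/L; x_c ≈ 61.0 km

With k_2/k_1 = 6.332 and 1 − D₀(k_2−k_1)/(k_1 L₀) = 0.4528,
t_c = ln(6.332 × 0.4528) / (2.02 − 0.319) = ln(2.867) / 1.701 = 1.053/1.701 = 0.6193 d.
D_c = (k_1/k_2) L₀ e^(−k_1 t_c) = (0.319/2.02) × 7.64 × e^(−0.319×0.6193) = 0.1579 × 7.64 × 0.8207 = 0.9902 mg/L.
x_c = v t_c = 1.14 m/s × 0.6193 d × 86400 s/d = 61000 m ≈ 61.0 km.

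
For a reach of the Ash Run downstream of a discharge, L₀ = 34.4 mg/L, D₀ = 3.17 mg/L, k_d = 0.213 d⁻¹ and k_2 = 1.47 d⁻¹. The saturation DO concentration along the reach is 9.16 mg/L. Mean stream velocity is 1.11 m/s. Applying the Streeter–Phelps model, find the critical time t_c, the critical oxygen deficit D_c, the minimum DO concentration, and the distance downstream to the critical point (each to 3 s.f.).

t_c ≈ 0.912 d; D_c ≈ 4.10 mg/L; min DO ≈ 5.06 mg/L; x_c ≈ 87.5 km

At the critical point dD/dt = 0, so k_d L₀ e^(−k_d t) = k_2 D. Substituting D(t) from the Streeter–Phelps equation and solving for t gives
t_c = ln[(k_2/k_d)(1 − D₀(k_2−k_d)/(k_d L₀))] / (k_2−k_d).
Here k_2−k_d = 1.257 d⁻¹ and 1 − D₀(k_2−k_d)/(k_d L₀) = 1 − 3.17×1.257/(0.213×34.4) = 0.4562, so
t_c = ln(6.901 × 0.4562) / 1.257 = 1.147 / 1.257 = 0.9124 d.
D_c = (k_d/k_2) L₀ e^(−k_d t_c) = (0.213/1.47) × 34.4 × e^(−0.213×0.9124) = 0.1449 × 34.4 × 0.8234 = 4.104 mg/L.
Minimum DO = C_s − D_c = 9.16 − 4.104 = 5.056 mg/L.
x_c = v t_c = 1.11 m/s × 0.9124 d × 86400 s/d = 87500 m ≈ 87.5 km.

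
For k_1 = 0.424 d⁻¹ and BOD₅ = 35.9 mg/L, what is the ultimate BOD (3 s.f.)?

BOD₅ = L₀(1 − e^(−5k_1)) ⇒ L₀ = BOD₅ / (1 − e^(−5×0.424))
= 35.9 / (1 − 0.1200) = 35.9 / 0.8800 = 40.80 mg/L.

L₀ ≈ 40.8 mg/L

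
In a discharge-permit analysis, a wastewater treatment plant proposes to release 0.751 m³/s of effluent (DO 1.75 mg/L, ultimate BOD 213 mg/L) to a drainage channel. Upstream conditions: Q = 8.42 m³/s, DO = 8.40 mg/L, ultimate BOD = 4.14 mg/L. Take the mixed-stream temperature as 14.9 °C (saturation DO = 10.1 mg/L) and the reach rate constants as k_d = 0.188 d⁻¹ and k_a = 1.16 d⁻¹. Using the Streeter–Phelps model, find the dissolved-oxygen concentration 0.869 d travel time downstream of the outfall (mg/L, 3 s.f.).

Mixed DO = (8.42×8.40 + 0.751×1.75)/(8.42+0.751) = 72.04/9.171 = 7.855 mg/L.
Mixed L₀ = (8.42×4.14 + 0.751×213)/(9.171) = 194.8/9.171 = 21.24 mg/L.
Initial deficit D₀ = C_s − DO₀ = 10.1 − 7.855 = 2.245 mg/L.
D(0.869) = [0.188×21.24/(1.16−0.188)](e^(−0.188×0.869) − e^(−1.16×0.869)) + 2.245 e^(−1.16×0.869)
= 4.109 × (0.8493 − 0.3649) + 2.245 × 0.3649 = 2.809 mg/L.
DO = 10.1 − 2.809 = 7.291 mg/L.

DO ≈ 7.29 mg/L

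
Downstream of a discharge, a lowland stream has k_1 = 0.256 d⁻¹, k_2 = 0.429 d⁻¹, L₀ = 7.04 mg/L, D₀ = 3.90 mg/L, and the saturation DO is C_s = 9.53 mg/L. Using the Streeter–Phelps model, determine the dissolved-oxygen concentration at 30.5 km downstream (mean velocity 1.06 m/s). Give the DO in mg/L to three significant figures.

DO ≈ 5.61 mg/L

Travel time t = x/v = 30.5 km / (1.06 m/s) = 30500 m / 1.06 m/s = 28770 s = 0.3330 d.
k_1 L₀/(k_2−k_1) = 0.256×7.04/(0.429−0.256) = 1.802/0.1730 = 10.42 mg/L.
e^(−k_1 t) = e^(−0.256×0.3330) = 0.9183; e^(−k_2 t) = e^(−0.429×0.3330) = 0.8669.
D = 10.42 × (0.9183 − 0.8669) + 3.90 × 0.8669 = 0.5356 + 3.381 = 3.916 mg/L.
DO = C_s − D = 9.53 − 3.916 = 5.614 mg/L.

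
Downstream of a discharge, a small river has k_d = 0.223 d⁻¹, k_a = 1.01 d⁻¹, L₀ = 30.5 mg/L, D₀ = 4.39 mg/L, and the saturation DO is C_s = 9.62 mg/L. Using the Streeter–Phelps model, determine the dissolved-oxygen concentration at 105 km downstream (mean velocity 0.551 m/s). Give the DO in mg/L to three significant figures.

Travel time t = x/v = 105 km / (0.551 m/s) = 105000 m / 0.551 m/s = 190600 s = 2.206 d.
k_d L₀/(k_a−k_d) = 0.223×30.5/(1.01−0.223) = 6.801/0.7870 = 8.642 mg/L.
e^(−k_d t) = e^(−0.223×2.206) = 0.6115; e^(−k_a t) = e^(−1.01×2.206) = 0.1078.
D = 8.642 × (0.6115 − 0.1078) + 4.39 × 0.1078 = 4.353 + 0.4732 = 4.826 mg/L.
DO = C_s − D = 9.62 − 4.826 = 4.794 mg/L.

DO ≈ 4.79 mg/L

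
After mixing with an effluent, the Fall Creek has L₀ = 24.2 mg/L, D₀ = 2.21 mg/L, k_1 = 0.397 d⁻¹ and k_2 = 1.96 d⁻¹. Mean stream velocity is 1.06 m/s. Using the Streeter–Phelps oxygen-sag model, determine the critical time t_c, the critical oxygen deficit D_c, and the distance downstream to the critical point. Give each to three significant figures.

t_c = [1/(k_2−k_1)] ln[(k_2/k_1)(1 − D₀(k_2−k_1)/(k_1 L₀))]
= [1/(1.96−0.397)] ln[(1.96/0.397)(1 − 2.21×1.563/(0.397×24.2))]
= (1/1.563) ln[4.937 × 0.6405] = 0.6398 × ln(3.162) = 0.6398 × 1.151 = 0.7365 d.
L(t_c) = L₀ e^(−k_1 t_c) = 24.2 × 0.7465 = 18.06 mg/L, and at the critical point k_2 D_c = k_1 L, so D_c = (0.397/1.96) × 18.06 = 3.659 mg/L.
x_c = v t_c = 1.06 m/s × 0.7365 d × 86400 s/d = 67450 m ≈ 67.5 km.

t_c ≈ 0.737 d; D_c ≈ 3.66 mg/L; x_c ≈ 67.5 km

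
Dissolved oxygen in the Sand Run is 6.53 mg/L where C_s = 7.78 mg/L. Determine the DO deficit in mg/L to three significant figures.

D ≈ 1.25 mg/L

D = C_s − C = 7.78 − 6.53 = 1.25 mg/L.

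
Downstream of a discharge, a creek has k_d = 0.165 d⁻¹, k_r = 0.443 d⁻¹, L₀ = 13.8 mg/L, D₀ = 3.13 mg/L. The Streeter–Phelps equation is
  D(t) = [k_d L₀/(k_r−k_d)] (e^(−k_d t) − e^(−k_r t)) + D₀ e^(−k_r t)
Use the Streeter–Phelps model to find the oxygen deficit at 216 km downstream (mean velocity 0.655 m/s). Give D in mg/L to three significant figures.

D ≈ 3.43 mg/L

Travel time t = x/v = 216 km / (0.655 m/s) = 216000 m / 0.655 m/s = 329800 s = 3.817 d.
k_d L₀/(k_r−k_d) = 0.165×13.8/(0.443−0.165) = 2.277/0.2780 = 8.191 mg/L.
e^(−k_d t) = e^(−0.165×3.817) = 0.5327; e^(−k_r t) = e^(−0.443×3.817) = 0.1844.
D = 8.191 × (0.5327 − 0.1844) + 3.13 × 0.1844 = 2.853 + 0.5771 = 3.430 mg/L.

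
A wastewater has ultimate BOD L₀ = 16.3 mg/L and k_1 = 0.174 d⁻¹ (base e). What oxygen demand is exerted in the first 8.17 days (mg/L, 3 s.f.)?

y ≈ 12.4 mg/L

y_t = L₀(1 − e^(−k_1 t)) = 16.3 × (1 − e^(−0.174×8.17))
= 16.3 × (1 − 0.2413) = 16.3 × 0.7587 = 12.37 mg/L.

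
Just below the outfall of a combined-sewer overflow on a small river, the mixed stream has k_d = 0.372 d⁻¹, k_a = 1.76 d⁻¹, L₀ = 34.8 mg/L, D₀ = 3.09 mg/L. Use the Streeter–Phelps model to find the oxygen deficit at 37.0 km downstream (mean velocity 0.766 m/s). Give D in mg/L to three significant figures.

D ≈ 5.24 mg/L

Travel time t = x/v = 37.0 km / (0.766 m/s) = 37000 m / 0.766 m/s = 48300 s = 0.5591 d.
k_d L₀/(k_a−k_d) = 0.372×34.8/(1.76−0.372) = 12.95/1.388 = 9.327 mg/L.
e^(−k_d t) = e^(−0.372×0.5591) = 0.8122; e^(−k_a t) = e^(−1.76×0.5591) = 0.3738.
D = 9.327 × (0.8122 − 0.3738) + 3.09 × 0.3738 = 4.089 + 1.155 = 5.244 mg/L.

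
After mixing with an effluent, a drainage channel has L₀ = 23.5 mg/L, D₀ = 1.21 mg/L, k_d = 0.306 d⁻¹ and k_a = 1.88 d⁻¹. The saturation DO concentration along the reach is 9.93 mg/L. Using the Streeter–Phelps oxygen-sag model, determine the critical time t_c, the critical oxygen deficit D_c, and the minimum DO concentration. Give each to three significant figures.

t_c ≈ 0.958 d; D_c ≈ 2.85 mg/L; min DO ≈ 7.08 mg/L

At the critical point dD/dt = 0, so k_d L₀ e^(−k_d t) = k_a D. Substituting D(t) from the Streeter–Phelps equation and solving for t gives
t_c = ln[(k_a/k_d)(1 − D₀(k_a−k_d)/(k_d L₀))] / (k_a−k_d).
Here k_a−k_d = 1.574 d⁻¹ and 1 − D₀(k_a−k_d)/(k_d L₀) = 1 − 1.21×1.574/(0.306×23.5) = 0.7351, so
t_c = ln(6.144 × 0.7351) / 1.574 = 1.508 / 1.574 = 0.9579 d.
D_c = (k_d/k_a) L₀ e^(−k_d t_c) = (0.306/1.88) × 23.5 × e^(−0.306×0.9579) = 0.1628 × 23.5 × 0.7459 = 2.853 mg/L.
Minimum DO = C_s − D_c = 9.93 − 2.853 = 7.077 mg/L.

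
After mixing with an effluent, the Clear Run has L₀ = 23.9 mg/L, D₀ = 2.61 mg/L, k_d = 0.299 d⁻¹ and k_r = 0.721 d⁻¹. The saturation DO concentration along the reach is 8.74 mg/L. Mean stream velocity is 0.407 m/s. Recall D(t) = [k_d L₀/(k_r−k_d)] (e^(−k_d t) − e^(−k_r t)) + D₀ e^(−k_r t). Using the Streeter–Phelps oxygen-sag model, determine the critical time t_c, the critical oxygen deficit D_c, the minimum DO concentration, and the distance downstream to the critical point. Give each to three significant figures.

At the critical point dD/dt = 0, so k_d L₀ e^(−k_d t) = k_r D. Substituting D(t) from the Streeter–Phelps equation and solving for t gives
t_c = ln[(k_r/k_d)(1 − D₀(k_r−k_d)/(k_d L₀))] / (k_r−k_d).
Here k_r−k_d = 0.4220 d⁻¹ and 1 − D₀(k_r−k_d)/(k_d L₀) = 1 − 2.61×0.4220/(0.299×23.9) = 0.8459, so
t_c = ln(2.411 × 0.8459) / 0.4220 = 0.7128 / 0.4220 = 1.689 d.
D_c = (k_d/k_r) L₀ e^(−k_d t_c) = (0.299/0.721) × 23.9 × e^(−0.299×1.689) = 0.4147 × 23.9 × 0.6035 = 5.981 mg/L.
Minimum DO = C_s − D_c = 8.74 − 5.981 = 2.759 mg/L.
x_c = v t_c = 0.407 m/s × 1.689 d × 86400 s/d = 59400 m ≈ 59.4 km.

t_c ≈ 1.69 d; D_c ≈ 5.98 mg/L; min DO ≈ 2.76 mg/L; x_c ≈ 59.4 km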